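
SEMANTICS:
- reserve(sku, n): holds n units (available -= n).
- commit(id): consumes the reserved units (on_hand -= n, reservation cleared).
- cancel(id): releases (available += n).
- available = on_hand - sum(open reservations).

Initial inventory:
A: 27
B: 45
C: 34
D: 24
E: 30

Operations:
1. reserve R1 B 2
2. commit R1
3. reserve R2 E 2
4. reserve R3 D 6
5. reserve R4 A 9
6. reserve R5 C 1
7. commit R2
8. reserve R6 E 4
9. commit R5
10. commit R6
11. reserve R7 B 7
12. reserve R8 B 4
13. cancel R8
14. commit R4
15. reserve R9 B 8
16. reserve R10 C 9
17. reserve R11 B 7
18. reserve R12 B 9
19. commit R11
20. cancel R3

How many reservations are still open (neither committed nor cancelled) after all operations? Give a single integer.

Answer: 4

Derivation:
Step 1: reserve R1 B 2 -> on_hand[A=27 B=45 C=34 D=24 E=30] avail[A=27 B=43 C=34 D=24 E=30] open={R1}
Step 2: commit R1 -> on_hand[A=27 B=43 C=34 D=24 E=30] avail[A=27 B=43 C=34 D=24 E=30] open={}
Step 3: reserve R2 E 2 -> on_hand[A=27 B=43 C=34 D=24 E=30] avail[A=27 B=43 C=34 D=24 E=28] open={R2}
Step 4: reserve R3 D 6 -> on_hand[A=27 B=43 C=34 D=24 E=30] avail[A=27 B=43 C=34 D=18 E=28] open={R2,R3}
Step 5: reserve R4 A 9 -> on_hand[A=27 B=43 C=34 D=24 E=30] avail[A=18 B=43 C=34 D=18 E=28] open={R2,R3,R4}
Step 6: reserve R5 C 1 -> on_hand[A=27 B=43 C=34 D=24 E=30] avail[A=18 B=43 C=33 D=18 E=28] open={R2,R3,R4,R5}
Step 7: commit R2 -> on_hand[A=27 B=43 C=34 D=24 E=28] avail[A=18 B=43 C=33 D=18 E=28] open={R3,R4,R5}
Step 8: reserve R6 E 4 -> on_hand[A=27 B=43 C=34 D=24 E=28] avail[A=18 B=43 C=33 D=18 E=24] open={R3,R4,R5,R6}
Step 9: commit R5 -> on_hand[A=27 B=43 C=33 D=24 E=28] avail[A=18 B=43 C=33 D=18 E=24] open={R3,R4,R6}
Step 10: commit R6 -> on_hand[A=27 B=43 C=33 D=24 E=24] avail[A=18 B=43 C=33 D=18 E=24] open={R3,R4}
Step 11: reserve R7 B 7 -> on_hand[A=27 B=43 C=33 D=24 E=24] avail[A=18 B=36 C=33 D=18 E=24] open={R3,R4,R7}
Step 12: reserve R8 B 4 -> on_hand[A=27 B=43 C=33 D=24 E=24] avail[A=18 B=32 C=33 D=18 E=24] open={R3,R4,R7,R8}
Step 13: cancel R8 -> on_hand[A=27 B=43 C=33 D=24 E=24] avail[A=18 B=36 C=33 D=18 E=24] open={R3,R4,R7}
Step 14: commit R4 -> on_hand[A=18 B=43 C=33 D=24 E=24] avail[A=18 B=36 C=33 D=18 E=24] open={R3,R7}
Step 15: reserve R9 B 8 -> on_hand[A=18 B=43 C=33 D=24 E=24] avail[A=18 B=28 C=33 D=18 E=24] open={R3,R7,R9}
Step 16: reserve R10 C 9 -> on_hand[A=18 B=43 C=33 D=24 E=24] avail[A=18 B=28 C=24 D=18 E=24] open={R10,R3,R7,R9}
Step 17: reserve R11 B 7 -> on_hand[A=18 B=43 C=33 D=24 E=24] avail[A=18 B=21 C=24 D=18 E=24] open={R10,R11,R3,R7,R9}
Step 18: reserve R12 B 9 -> on_hand[A=18 B=43 C=33 D=24 E=24] avail[A=18 B=12 C=24 D=18 E=24] open={R10,R11,R12,R3,R7,R9}
Step 19: commit R11 -> on_hand[A=18 B=36 C=33 D=24 E=24] avail[A=18 B=12 C=24 D=18 E=24] open={R10,R12,R3,R7,R9}
Step 20: cancel R3 -> on_hand[A=18 B=36 C=33 D=24 E=24] avail[A=18 B=12 C=24 D=24 E=24] open={R10,R12,R7,R9}
Open reservations: ['R10', 'R12', 'R7', 'R9'] -> 4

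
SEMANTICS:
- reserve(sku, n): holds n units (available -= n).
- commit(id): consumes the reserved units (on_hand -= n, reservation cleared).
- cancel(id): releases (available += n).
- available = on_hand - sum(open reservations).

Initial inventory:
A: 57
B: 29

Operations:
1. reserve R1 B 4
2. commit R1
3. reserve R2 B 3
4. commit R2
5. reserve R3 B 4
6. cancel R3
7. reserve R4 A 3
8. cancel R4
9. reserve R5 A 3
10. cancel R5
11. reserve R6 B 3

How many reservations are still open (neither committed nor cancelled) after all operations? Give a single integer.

Step 1: reserve R1 B 4 -> on_hand[A=57 B=29] avail[A=57 B=25] open={R1}
Step 2: commit R1 -> on_hand[A=57 B=25] avail[A=57 B=25] open={}
Step 3: reserve R2 B 3 -> on_hand[A=57 B=25] avail[A=57 B=22] open={R2}
Step 4: commit R2 -> on_hand[A=57 B=22] avail[A=57 B=22] open={}
Step 5: reserve R3 B 4 -> on_hand[A=57 B=22] avail[A=57 B=18] open={R3}
Step 6: cancel R3 -> on_hand[A=57 B=22] avail[A=57 B=22] open={}
Step 7: reserve R4 A 3 -> on_hand[A=57 B=22] avail[A=54 B=22] open={R4}
Step 8: cancel R4 -> on_hand[A=57 B=22] avail[A=57 B=22] open={}
Step 9: reserve R5 A 3 -> on_hand[A=57 B=22] avail[A=54 B=22] open={R5}
Step 10: cancel R5 -> on_hand[A=57 B=22] avail[A=57 B=22] open={}
Step 11: reserve R6 B 3 -> on_hand[A=57 B=22] avail[A=57 B=19] open={R6}
Open reservations: ['R6'] -> 1

Answer: 1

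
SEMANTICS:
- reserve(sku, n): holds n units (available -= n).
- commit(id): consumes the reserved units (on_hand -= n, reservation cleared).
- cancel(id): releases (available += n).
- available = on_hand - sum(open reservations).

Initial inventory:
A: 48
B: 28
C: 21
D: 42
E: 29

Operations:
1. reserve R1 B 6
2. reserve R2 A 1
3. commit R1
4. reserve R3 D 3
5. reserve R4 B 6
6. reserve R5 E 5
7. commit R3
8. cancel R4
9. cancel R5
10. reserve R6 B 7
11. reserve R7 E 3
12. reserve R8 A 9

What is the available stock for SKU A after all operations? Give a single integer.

Answer: 38

Derivation:
Step 1: reserve R1 B 6 -> on_hand[A=48 B=28 C=21 D=42 E=29] avail[A=48 B=22 C=21 D=42 E=29] open={R1}
Step 2: reserve R2 A 1 -> on_hand[A=48 B=28 C=21 D=42 E=29] avail[A=47 B=22 C=21 D=42 E=29] open={R1,R2}
Step 3: commit R1 -> on_hand[A=48 B=22 C=21 D=42 E=29] avail[A=47 B=22 C=21 D=42 E=29] open={R2}
Step 4: reserve R3 D 3 -> on_hand[A=48 B=22 C=21 D=42 E=29] avail[A=47 B=22 C=21 D=39 E=29] open={R2,R3}
Step 5: reserve R4 B 6 -> on_hand[A=48 B=22 C=21 D=42 E=29] avail[A=47 B=16 C=21 D=39 E=29] open={R2,R3,R4}
Step 6: reserve R5 E 5 -> on_hand[A=48 B=22 C=21 D=42 E=29] avail[A=47 B=16 C=21 D=39 E=24] open={R2,R3,R4,R5}
Step 7: commit R3 -> on_hand[A=48 B=22 C=21 D=39 E=29] avail[A=47 B=16 C=21 D=39 E=24] open={R2,R4,R5}
Step 8: cancel R4 -> on_hand[A=48 B=22 C=21 D=39 E=29] avail[A=47 B=22 C=21 D=39 E=24] open={R2,R5}
Step 9: cancel R5 -> on_hand[A=48 B=22 C=21 D=39 E=29] avail[A=47 B=22 C=21 D=39 E=29] open={R2}
Step 10: reserve R6 B 7 -> on_hand[A=48 B=22 C=21 D=39 E=29] avail[A=47 B=15 C=21 D=39 E=29] open={R2,R6}
Step 11: reserve R7 E 3 -> on_hand[A=48 B=22 C=21 D=39 E=29] avail[A=47 B=15 C=21 D=39 E=26] open={R2,R6,R7}
Step 12: reserve R8 A 9 -> on_hand[A=48 B=22 C=21 D=39 E=29] avail[A=38 B=15 C=21 D=39 E=26] open={R2,R6,R7,R8}
Final available[A] = 38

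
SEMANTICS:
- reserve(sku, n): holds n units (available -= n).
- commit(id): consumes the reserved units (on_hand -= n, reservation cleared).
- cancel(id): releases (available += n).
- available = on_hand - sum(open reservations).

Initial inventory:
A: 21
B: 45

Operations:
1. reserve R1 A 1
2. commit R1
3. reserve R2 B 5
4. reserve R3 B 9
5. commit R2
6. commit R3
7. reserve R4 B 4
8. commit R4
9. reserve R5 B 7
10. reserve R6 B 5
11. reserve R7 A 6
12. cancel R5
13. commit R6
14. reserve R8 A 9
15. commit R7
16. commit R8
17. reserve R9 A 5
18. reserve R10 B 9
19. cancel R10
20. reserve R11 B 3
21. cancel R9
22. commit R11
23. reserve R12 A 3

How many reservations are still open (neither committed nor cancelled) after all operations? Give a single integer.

Step 1: reserve R1 A 1 -> on_hand[A=21 B=45] avail[A=20 B=45] open={R1}
Step 2: commit R1 -> on_hand[A=20 B=45] avail[A=20 B=45] open={}
Step 3: reserve R2 B 5 -> on_hand[A=20 B=45] avail[A=20 B=40] open={R2}
Step 4: reserve R3 B 9 -> on_hand[A=20 B=45] avail[A=20 B=31] open={R2,R3}
Step 5: commit R2 -> on_hand[A=20 B=40] avail[A=20 B=31] open={R3}
Step 6: commit R3 -> on_hand[A=20 B=31] avail[A=20 B=31] open={}
Step 7: reserve R4 B 4 -> on_hand[A=20 B=31] avail[A=20 B=27] open={R4}
Step 8: commit R4 -> on_hand[A=20 B=27] avail[A=20 B=27] open={}
Step 9: reserve R5 B 7 -> on_hand[A=20 B=27] avail[A=20 B=20] open={R5}
Step 10: reserve R6 B 5 -> on_hand[A=20 B=27] avail[A=20 B=15] open={R5,R6}
Step 11: reserve R7 A 6 -> on_hand[A=20 B=27] avail[A=14 B=15] open={R5,R6,R7}
Step 12: cancel R5 -> on_hand[A=20 B=27] avail[A=14 B=22] open={R6,R7}
Step 13: commit R6 -> on_hand[A=20 B=22] avail[A=14 B=22] open={R7}
Step 14: reserve R8 A 9 -> on_hand[A=20 B=22] avail[A=5 B=22] open={R7,R8}
Step 15: commit R7 -> on_hand[A=14 B=22] avail[A=5 B=22] open={R8}
Step 16: commit R8 -> on_hand[A=5 B=22] avail[A=5 B=22] open={}
Step 17: reserve R9 A 5 -> on_hand[A=5 B=22] avail[A=0 B=22] open={R9}
Step 18: reserve R10 B 9 -> on_hand[A=5 B=22] avail[A=0 B=13] open={R10,R9}
Step 19: cancel R10 -> on_hand[A=5 B=22] avail[A=0 B=22] open={R9}
Step 20: reserve R11 B 3 -> on_hand[A=5 B=22] avail[A=0 B=19] open={R11,R9}
Step 21: cancel R9 -> on_hand[A=5 B=22] avail[A=5 B=19] open={R11}
Step 22: commit R11 -> on_hand[A=5 B=19] avail[A=5 B=19] open={}
Step 23: reserve R12 A 3 -> on_hand[A=5 B=19] avail[A=2 B=19] open={R12}
Open reservations: ['R12'] -> 1

Answer: 1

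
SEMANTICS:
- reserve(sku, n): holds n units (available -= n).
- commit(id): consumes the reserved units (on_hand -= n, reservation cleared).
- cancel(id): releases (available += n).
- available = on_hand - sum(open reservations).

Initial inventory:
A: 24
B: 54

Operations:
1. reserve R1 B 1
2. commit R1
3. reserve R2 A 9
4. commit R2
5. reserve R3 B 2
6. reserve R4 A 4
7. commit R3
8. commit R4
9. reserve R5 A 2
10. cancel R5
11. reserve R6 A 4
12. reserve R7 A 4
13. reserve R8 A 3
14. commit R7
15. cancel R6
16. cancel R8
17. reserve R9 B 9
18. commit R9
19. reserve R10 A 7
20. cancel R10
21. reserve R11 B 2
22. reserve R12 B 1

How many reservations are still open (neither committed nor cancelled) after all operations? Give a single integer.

Answer: 2

Derivation:
Step 1: reserve R1 B 1 -> on_hand[A=24 B=54] avail[A=24 B=53] open={R1}
Step 2: commit R1 -> on_hand[A=24 B=53] avail[A=24 B=53] open={}
Step 3: reserve R2 A 9 -> on_hand[A=24 B=53] avail[A=15 B=53] open={R2}
Step 4: commit R2 -> on_hand[A=15 B=53] avail[A=15 B=53] open={}
Step 5: reserve R3 B 2 -> on_hand[A=15 B=53] avail[A=15 B=51] open={R3}
Step 6: reserve R4 A 4 -> on_hand[A=15 B=53] avail[A=11 B=51] open={R3,R4}
Step 7: commit R3 -> on_hand[A=15 B=51] avail[A=11 B=51] open={R4}
Step 8: commit R4 -> on_hand[A=11 B=51] avail[A=11 B=51] open={}
Step 9: reserve R5 A 2 -> on_hand[A=11 B=51] avail[A=9 B=51] open={R5}
Step 10: cancel R5 -> on_hand[A=11 B=51] avail[A=11 B=51] open={}
Step 11: reserve R6 A 4 -> on_hand[A=11 B=51] avail[A=7 B=51] open={R6}
Step 12: reserve R7 A 4 -> on_hand[A=11 B=51] avail[A=3 B=51] open={R6,R7}
Step 13: reserve R8 A 3 -> on_hand[A=11 B=51] avail[A=0 B=51] open={R6,R7,R8}
Step 14: commit R7 -> on_hand[A=7 B=51] avail[A=0 B=51] open={R6,R8}
Step 15: cancel R6 -> on_hand[A=7 B=51] avail[A=4 B=51] open={R8}
Step 16: cancel R8 -> on_hand[A=7 B=51] avail[A=7 B=51] open={}
Step 17: reserve R9 B 9 -> on_hand[A=7 B=51] avail[A=7 B=42] open={R9}
Step 18: commit R9 -> on_hand[A=7 B=42] avail[A=7 B=42] open={}
Step 19: reserve R10 A 7 -> on_hand[A=7 B=42] avail[A=0 B=42] open={R10}
Step 20: cancel R10 -> on_hand[A=7 B=42] avail[A=7 B=42] open={}
Step 21: reserve R11 B 2 -> on_hand[A=7 B=42] avail[A=7 B=40] open={R11}
Step 22: reserve R12 B 1 -> on_hand[A=7 B=42] avail[A=7 B=39] open={R11,R12}
Open reservations: ['R11', 'R12'] -> 2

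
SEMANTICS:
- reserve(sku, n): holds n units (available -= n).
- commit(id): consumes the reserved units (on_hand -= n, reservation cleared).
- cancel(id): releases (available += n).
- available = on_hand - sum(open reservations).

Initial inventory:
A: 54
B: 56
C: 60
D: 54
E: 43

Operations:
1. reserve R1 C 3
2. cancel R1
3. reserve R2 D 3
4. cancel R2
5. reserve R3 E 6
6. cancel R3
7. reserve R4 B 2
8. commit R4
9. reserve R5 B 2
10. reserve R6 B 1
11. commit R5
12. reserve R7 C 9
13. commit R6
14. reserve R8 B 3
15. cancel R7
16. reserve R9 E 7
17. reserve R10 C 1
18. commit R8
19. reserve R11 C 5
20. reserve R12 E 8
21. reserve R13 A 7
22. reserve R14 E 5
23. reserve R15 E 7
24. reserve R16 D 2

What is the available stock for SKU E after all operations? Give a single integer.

Step 1: reserve R1 C 3 -> on_hand[A=54 B=56 C=60 D=54 E=43] avail[A=54 B=56 C=57 D=54 E=43] open={R1}
Step 2: cancel R1 -> on_hand[A=54 B=56 C=60 D=54 E=43] avail[A=54 B=56 C=60 D=54 E=43] open={}
Step 3: reserve R2 D 3 -> on_hand[A=54 B=56 C=60 D=54 E=43] avail[A=54 B=56 C=60 D=51 E=43] open={R2}
Step 4: cancel R2 -> on_hand[A=54 B=56 C=60 D=54 E=43] avail[A=54 B=56 C=60 D=54 E=43] open={}
Step 5: reserve R3 E 6 -> on_hand[A=54 B=56 C=60 D=54 E=43] avail[A=54 B=56 C=60 D=54 E=37] open={R3}
Step 6: cancel R3 -> on_hand[A=54 B=56 C=60 D=54 E=43] avail[A=54 B=56 C=60 D=54 E=43] open={}
Step 7: reserve R4 B 2 -> on_hand[A=54 B=56 C=60 D=54 E=43] avail[A=54 B=54 C=60 D=54 E=43] open={R4}
Step 8: commit R4 -> on_hand[A=54 B=54 C=60 D=54 E=43] avail[A=54 B=54 C=60 D=54 E=43] open={}
Step 9: reserve R5 B 2 -> on_hand[A=54 B=54 C=60 D=54 E=43] avail[A=54 B=52 C=60 D=54 E=43] open={R5}
Step 10: reserve R6 B 1 -> on_hand[A=54 B=54 C=60 D=54 E=43] avail[A=54 B=51 C=60 D=54 E=43] open={R5,R6}
Step 11: commit R5 -> on_hand[A=54 B=52 C=60 D=54 E=43] avail[A=54 B=51 C=60 D=54 E=43] open={R6}
Step 12: reserve R7 C 9 -> on_hand[A=54 B=52 C=60 D=54 E=43] avail[A=54 B=51 C=51 D=54 E=43] open={R6,R7}
Step 13: commit R6 -> on_hand[A=54 B=51 C=60 D=54 E=43] avail[A=54 B=51 C=51 D=54 E=43] open={R7}
Step 14: reserve R8 B 3 -> on_hand[A=54 B=51 C=60 D=54 E=43] avail[A=54 B=48 C=51 D=54 E=43] open={R7,R8}
Step 15: cancel R7 -> on_hand[A=54 B=51 C=60 D=54 E=43] avail[A=54 B=48 C=60 D=54 E=43] open={R8}
Step 16: reserve R9 E 7 -> on_hand[A=54 B=51 C=60 D=54 E=43] avail[A=54 B=48 C=60 D=54 E=36] open={R8,R9}
Step 17: reserve R10 C 1 -> on_hand[A=54 B=51 C=60 D=54 E=43] avail[A=54 B=48 C=59 D=54 E=36] open={R10,R8,R9}
Step 18: commit R8 -> on_hand[A=54 B=48 C=60 D=54 E=43] avail[A=54 B=48 C=59 D=54 E=36] open={R10,R9}
Step 19: reserve R11 C 5 -> on_hand[A=54 B=48 C=60 D=54 E=43] avail[A=54 B=48 C=54 D=54 E=36] open={R10,R11,R9}
Step 20: reserve R12 E 8 -> on_hand[A=54 B=48 C=60 D=54 E=43] avail[A=54 B=48 C=54 D=54 E=28] open={R10,R11,R12,R9}
Step 21: reserve R13 A 7 -> on_hand[A=54 B=48 C=60 D=54 E=43] avail[A=47 B=48 C=54 D=54 E=28] open={R10,R11,R12,R13,R9}
Step 22: reserve R14 E 5 -> on_hand[A=54 B=48 C=60 D=54 E=43] avail[A=47 B=48 C=54 D=54 E=23] open={R10,R11,R12,R13,R14,R9}
Step 23: reserve R15 E 7 -> on_hand[A=54 B=48 C=60 D=54 E=43] avail[A=47 B=48 C=54 D=54 E=16] open={R10,R11,R12,R13,R14,R15,R9}
Step 24: reserve R16 D 2 -> on_hand[A=54 B=48 C=60 D=54 E=43] avail[A=47 B=48 C=54 D=52 E=16] open={R10,R11,R12,R13,R14,R15,R16,R9}
Final available[E] = 16

Answer: 16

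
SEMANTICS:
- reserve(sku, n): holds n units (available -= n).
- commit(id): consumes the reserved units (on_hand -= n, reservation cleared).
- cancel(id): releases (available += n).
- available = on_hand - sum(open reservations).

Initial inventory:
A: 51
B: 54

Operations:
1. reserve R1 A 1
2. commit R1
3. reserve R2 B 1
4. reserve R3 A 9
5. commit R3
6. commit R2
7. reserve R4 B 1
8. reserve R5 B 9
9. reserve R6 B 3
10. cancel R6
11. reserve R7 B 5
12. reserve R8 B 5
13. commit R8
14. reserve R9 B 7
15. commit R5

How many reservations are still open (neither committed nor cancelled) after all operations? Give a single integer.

Answer: 3

Derivation:
Step 1: reserve R1 A 1 -> on_hand[A=51 B=54] avail[A=50 B=54] open={R1}
Step 2: commit R1 -> on_hand[A=50 B=54] avail[A=50 B=54] open={}
Step 3: reserve R2 B 1 -> on_hand[A=50 B=54] avail[A=50 B=53] open={R2}
Step 4: reserve R3 A 9 -> on_hand[A=50 B=54] avail[A=41 B=53] open={R2,R3}
Step 5: commit R3 -> on_hand[A=41 B=54] avail[A=41 B=53] open={R2}
Step 6: commit R2 -> on_hand[A=41 B=53] avail[A=41 B=53] open={}
Step 7: reserve R4 B 1 -> on_hand[A=41 B=53] avail[A=41 B=52] open={R4}
Step 8: reserve R5 B 9 -> on_hand[A=41 B=53] avail[A=41 B=43] open={R4,R5}
Step 9: reserve R6 B 3 -> on_hand[A=41 B=53] avail[A=41 B=40] open={R4,R5,R6}
Step 10: cancel R6 -> on_hand[A=41 B=53] avail[A=41 B=43] open={R4,R5}
Step 11: reserve R7 B 5 -> on_hand[A=41 B=53] avail[A=41 B=38] open={R4,R5,R7}
Step 12: reserve R8 B 5 -> on_hand[A=41 B=53] avail[A=41 B=33] open={R4,R5,R7,R8}
Step 13: commit R8 -> on_hand[A=41 B=48] avail[A=41 B=33] open={R4,R5,R7}
Step 14: reserve R9 B 7 -> on_hand[A=41 B=48] avail[A=41 B=26] open={R4,R5,R7,R9}
Step 15: commit R5 -> on_hand[A=41 B=39] avail[A=41 B=26] open={R4,R7,R9}
Open reservations: ['R4', 'R7', 'R9'] -> 3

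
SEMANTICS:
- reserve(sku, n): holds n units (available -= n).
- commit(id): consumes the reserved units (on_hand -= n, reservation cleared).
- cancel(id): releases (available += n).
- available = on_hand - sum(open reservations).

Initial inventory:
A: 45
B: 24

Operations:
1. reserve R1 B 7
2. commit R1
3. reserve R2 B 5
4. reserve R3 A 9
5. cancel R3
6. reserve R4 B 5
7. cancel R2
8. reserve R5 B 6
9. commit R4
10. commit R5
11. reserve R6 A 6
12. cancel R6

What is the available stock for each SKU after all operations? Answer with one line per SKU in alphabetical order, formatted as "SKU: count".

Step 1: reserve R1 B 7 -> on_hand[A=45 B=24] avail[A=45 B=17] open={R1}
Step 2: commit R1 -> on_hand[A=45 B=17] avail[A=45 B=17] open={}
Step 3: reserve R2 B 5 -> on_hand[A=45 B=17] avail[A=45 B=12] open={R2}
Step 4: reserve R3 A 9 -> on_hand[A=45 B=17] avail[A=36 B=12] open={R2,R3}
Step 5: cancel R3 -> on_hand[A=45 B=17] avail[A=45 B=12] open={R2}
Step 6: reserve R4 B 5 -> on_hand[A=45 B=17] avail[A=45 B=7] open={R2,R4}
Step 7: cancel R2 -> on_hand[A=45 B=17] avail[A=45 B=12] open={R4}
Step 8: reserve R5 B 6 -> on_hand[A=45 B=17] avail[A=45 B=6] open={R4,R5}
Step 9: commit R4 -> on_hand[A=45 B=12] avail[A=45 B=6] open={R5}
Step 10: commit R5 -> on_hand[A=45 B=6] avail[A=45 B=6] open={}
Step 11: reserve R6 A 6 -> on_hand[A=45 B=6] avail[A=39 B=6] open={R6}
Step 12: cancel R6 -> on_hand[A=45 B=6] avail[A=45 B=6] open={}

Answer: A: 45
B: 6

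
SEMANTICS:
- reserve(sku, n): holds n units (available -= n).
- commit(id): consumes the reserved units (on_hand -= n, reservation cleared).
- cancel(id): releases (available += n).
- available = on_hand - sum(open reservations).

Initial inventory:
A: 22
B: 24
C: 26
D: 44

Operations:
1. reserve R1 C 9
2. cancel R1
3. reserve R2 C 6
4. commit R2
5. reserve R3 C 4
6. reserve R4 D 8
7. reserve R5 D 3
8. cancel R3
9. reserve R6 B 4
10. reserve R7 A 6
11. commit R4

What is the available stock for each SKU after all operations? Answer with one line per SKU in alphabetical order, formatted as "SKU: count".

Step 1: reserve R1 C 9 -> on_hand[A=22 B=24 C=26 D=44] avail[A=22 B=24 C=17 D=44] open={R1}
Step 2: cancel R1 -> on_hand[A=22 B=24 C=26 D=44] avail[A=22 B=24 C=26 D=44] open={}
Step 3: reserve R2 C 6 -> on_hand[A=22 B=24 C=26 D=44] avail[A=22 B=24 C=20 D=44] open={R2}
Step 4: commit R2 -> on_hand[A=22 B=24 C=20 D=44] avail[A=22 B=24 C=20 D=44] open={}
Step 5: reserve R3 C 4 -> on_hand[A=22 B=24 C=20 D=44] avail[A=22 B=24 C=16 D=44] open={R3}
Step 6: reserve R4 D 8 -> on_hand[A=22 B=24 C=20 D=44] avail[A=22 B=24 C=16 D=36] open={R3,R4}
Step 7: reserve R5 D 3 -> on_hand[A=22 B=24 C=20 D=44] avail[A=22 B=24 C=16 D=33] open={R3,R4,R5}
Step 8: cancel R3 -> on_hand[A=22 B=24 C=20 D=44] avail[A=22 B=24 C=20 D=33] open={R4,R5}
Step 9: reserve R6 B 4 -> on_hand[A=22 B=24 C=20 D=44] avail[A=22 B=20 C=20 D=33] open={R4,R5,R6}
Step 10: reserve R7 A 6 -> on_hand[A=22 B=24 C=20 D=44] avail[A=16 B=20 C=20 D=33] open={R4,R5,R6,R7}
Step 11: commit R4 -> on_hand[A=22 B=24 C=20 D=36] avail[A=16 B=20 C=20 D=33] open={R5,R6,R7}

Answer: A: 16
B: 20
C: 20
D: 33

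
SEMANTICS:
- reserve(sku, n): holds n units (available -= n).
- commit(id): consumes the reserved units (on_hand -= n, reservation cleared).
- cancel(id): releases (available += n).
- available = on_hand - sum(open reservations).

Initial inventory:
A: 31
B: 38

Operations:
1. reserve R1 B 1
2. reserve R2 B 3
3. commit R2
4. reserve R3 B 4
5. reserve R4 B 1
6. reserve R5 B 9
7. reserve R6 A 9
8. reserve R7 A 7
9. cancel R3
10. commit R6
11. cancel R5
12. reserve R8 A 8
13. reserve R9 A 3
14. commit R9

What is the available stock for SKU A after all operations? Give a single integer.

Step 1: reserve R1 B 1 -> on_hand[A=31 B=38] avail[A=31 B=37] open={R1}
Step 2: reserve R2 B 3 -> on_hand[A=31 B=38] avail[A=31 B=34] open={R1,R2}
Step 3: commit R2 -> on_hand[A=31 B=35] avail[A=31 B=34] open={R1}
Step 4: reserve R3 B 4 -> on_hand[A=31 B=35] avail[A=31 B=30] open={R1,R3}
Step 5: reserve R4 B 1 -> on_hand[A=31 B=35] avail[A=31 B=29] open={R1,R3,R4}
Step 6: reserve R5 B 9 -> on_hand[A=31 B=35] avail[A=31 B=20] open={R1,R3,R4,R5}
Step 7: reserve R6 A 9 -> on_hand[A=31 B=35] avail[A=22 B=20] open={R1,R3,R4,R5,R6}
Step 8: reserve R7 A 7 -> on_hand[A=31 B=35] avail[A=15 B=20] open={R1,R3,R4,R5,R6,R7}
Step 9: cancel R3 -> on_hand[A=31 B=35] avail[A=15 B=24] open={R1,R4,R5,R6,R7}
Step 10: commit R6 -> on_hand[A=22 B=35] avail[A=15 B=24] open={R1,R4,R5,R7}
Step 11: cancel R5 -> on_hand[A=22 B=35] avail[A=15 B=33] open={R1,R4,R7}
Step 12: reserve R8 A 8 -> on_hand[A=22 B=35] avail[A=7 B=33] open={R1,R4,R7,R8}
Step 13: reserve R9 A 3 -> on_hand[A=22 B=35] avail[A=4 B=33] open={R1,R4,R7,R8,R9}
Step 14: commit R9 -> on_hand[A=19 B=35] avail[A=4 B=33] open={R1,R4,R7,R8}
Final available[A] = 4

Answer: 4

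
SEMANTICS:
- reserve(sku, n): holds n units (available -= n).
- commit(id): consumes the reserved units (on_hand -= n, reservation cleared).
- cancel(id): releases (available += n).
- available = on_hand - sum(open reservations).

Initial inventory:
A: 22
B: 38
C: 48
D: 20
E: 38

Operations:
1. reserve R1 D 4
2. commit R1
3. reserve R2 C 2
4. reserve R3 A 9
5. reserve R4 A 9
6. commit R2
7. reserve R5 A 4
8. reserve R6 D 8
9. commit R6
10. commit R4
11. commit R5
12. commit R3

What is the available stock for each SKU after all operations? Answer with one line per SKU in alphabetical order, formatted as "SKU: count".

Answer: A: 0
B: 38
C: 46
D: 8
E: 38

Derivation:
Step 1: reserve R1 D 4 -> on_hand[A=22 B=38 C=48 D=20 E=38] avail[A=22 B=38 C=48 D=16 E=38] open={R1}
Step 2: commit R1 -> on_hand[A=22 B=38 C=48 D=16 E=38] avail[A=22 B=38 C=48 D=16 E=38] open={}
Step 3: reserve R2 C 2 -> on_hand[A=22 B=38 C=48 D=16 E=38] avail[A=22 B=38 C=46 D=16 E=38] open={R2}
Step 4: reserve R3 A 9 -> on_hand[A=22 B=38 C=48 D=16 E=38] avail[A=13 B=38 C=46 D=16 E=38] open={R2,R3}
Step 5: reserve R4 A 9 -> on_hand[A=22 B=38 C=48 D=16 E=38] avail[A=4 B=38 C=46 D=16 E=38] open={R2,R3,R4}
Step 6: commit R2 -> on_hand[A=22 B=38 C=46 D=16 E=38] avail[A=4 B=38 C=46 D=16 E=38] open={R3,R4}
Step 7: reserve R5 A 4 -> on_hand[A=22 B=38 C=46 D=16 E=38] avail[A=0 B=38 C=46 D=16 E=38] open={R3,R4,R5}
Step 8: reserve R6 D 8 -> on_hand[A=22 B=38 C=46 D=16 E=38] avail[A=0 B=38 C=46 D=8 E=38] open={R3,R4,R5,R6}
Step 9: commit R6 -> on_hand[A=22 B=38 C=46 D=8 E=38] avail[A=0 B=38 C=46 D=8 E=38] open={R3,R4,R5}
Step 10: commit R4 -> on_hand[A=13 B=38 C=46 D=8 E=38] avail[A=0 B=38 C=46 D=8 E=38] open={R3,R5}
Step 11: commit R5 -> on_hand[A=9 B=38 C=46 D=8 E=38] avail[A=0 B=38 C=46 D=8 E=38] open={R3}
Step 12: commit R3 -> on_hand[A=0 B=38 C=46 D=8 E=38] avail[A=0 B=38 C=46 D=8 E=38] open={}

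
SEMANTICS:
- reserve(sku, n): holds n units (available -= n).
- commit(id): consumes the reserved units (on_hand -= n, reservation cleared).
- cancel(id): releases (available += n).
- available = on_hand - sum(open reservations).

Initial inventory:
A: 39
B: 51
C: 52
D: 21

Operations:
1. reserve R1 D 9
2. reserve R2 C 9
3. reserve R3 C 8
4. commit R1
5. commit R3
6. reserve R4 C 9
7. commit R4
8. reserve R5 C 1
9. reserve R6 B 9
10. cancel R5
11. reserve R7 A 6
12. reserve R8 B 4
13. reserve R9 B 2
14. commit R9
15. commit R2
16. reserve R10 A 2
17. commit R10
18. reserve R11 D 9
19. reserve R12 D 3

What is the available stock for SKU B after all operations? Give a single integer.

Answer: 36

Derivation:
Step 1: reserve R1 D 9 -> on_hand[A=39 B=51 C=52 D=21] avail[A=39 B=51 C=52 D=12] open={R1}
Step 2: reserve R2 C 9 -> on_hand[A=39 B=51 C=52 D=21] avail[A=39 B=51 C=43 D=12] open={R1,R2}
Step 3: reserve R3 C 8 -> on_hand[A=39 B=51 C=52 D=21] avail[A=39 B=51 C=35 D=12] open={R1,R2,R3}
Step 4: commit R1 -> on_hand[A=39 B=51 C=52 D=12] avail[A=39 B=51 C=35 D=12] open={R2,R3}
Step 5: commit R3 -> on_hand[A=39 B=51 C=44 D=12] avail[A=39 B=51 C=35 D=12] open={R2}
Step 6: reserve R4 C 9 -> on_hand[A=39 B=51 C=44 D=12] avail[A=39 B=51 C=26 D=12] open={R2,R4}
Step 7: commit R4 -> on_hand[A=39 B=51 C=35 D=12] avail[A=39 B=51 C=26 D=12] open={R2}
Step 8: reserve R5 C 1 -> on_hand[A=39 B=51 C=35 D=12] avail[A=39 B=51 C=25 D=12] open={R2,R5}
Step 9: reserve R6 B 9 -> on_hand[A=39 B=51 C=35 D=12] avail[A=39 B=42 C=25 D=12] open={R2,R5,R6}
Step 10: cancel R5 -> on_hand[A=39 B=51 C=35 D=12] avail[A=39 B=42 C=26 D=12] open={R2,R6}
Step 11: reserve R7 A 6 -> on_hand[A=39 B=51 C=35 D=12] avail[A=33 B=42 C=26 D=12] open={R2,R6,R7}
Step 12: reserve R8 B 4 -> on_hand[A=39 B=51 C=35 D=12] avail[A=33 B=38 C=26 D=12] open={R2,R6,R7,R8}
Step 13: reserve R9 B 2 -> on_hand[A=39 B=51 C=35 D=12] avail[A=33 B=36 C=26 D=12] open={R2,R6,R7,R8,R9}
Step 14: commit R9 -> on_hand[A=39 B=49 C=35 D=12] avail[A=33 B=36 C=26 D=12] open={R2,R6,R7,R8}
Step 15: commit R2 -> on_hand[A=39 B=49 C=26 D=12] avail[A=33 B=36 C=26 D=12] open={R6,R7,R8}
Step 16: reserve R10 A 2 -> on_hand[A=39 B=49 C=26 D=12] avail[A=31 B=36 C=26 D=12] open={R10,R6,R7,R8}
Step 17: commit R10 -> on_hand[A=37 B=49 C=26 D=12] avail[A=31 B=36 C=26 D=12] open={R6,R7,R8}
Step 18: reserve R11 D 9 -> on_hand[A=37 B=49 C=26 D=12] avail[A=31 B=36 C=26 D=3] open={R11,R6,R7,R8}
Step 19: reserve R12 D 3 -> on_hand[A=37 B=49 C=26 D=12] avail[A=31 B=36 C=26 D=0] open={R11,R12,R6,R7,R8}
Final available[B] = 36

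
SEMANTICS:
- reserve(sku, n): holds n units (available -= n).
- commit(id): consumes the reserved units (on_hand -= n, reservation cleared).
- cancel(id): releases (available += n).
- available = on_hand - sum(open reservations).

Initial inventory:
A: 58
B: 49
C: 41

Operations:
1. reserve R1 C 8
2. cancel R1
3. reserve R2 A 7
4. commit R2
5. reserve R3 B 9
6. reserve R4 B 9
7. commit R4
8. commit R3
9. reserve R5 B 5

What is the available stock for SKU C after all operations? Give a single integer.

Step 1: reserve R1 C 8 -> on_hand[A=58 B=49 C=41] avail[A=58 B=49 C=33] open={R1}
Step 2: cancel R1 -> on_hand[A=58 B=49 C=41] avail[A=58 B=49 C=41] open={}
Step 3: reserve R2 A 7 -> on_hand[A=58 B=49 C=41] avail[A=51 B=49 C=41] open={R2}
Step 4: commit R2 -> on_hand[A=51 B=49 C=41] avail[A=51 B=49 C=41] open={}
Step 5: reserve R3 B 9 -> on_hand[A=51 B=49 C=41] avail[A=51 B=40 C=41] open={R3}
Step 6: reserve R4 B 9 -> on_hand[A=51 B=49 C=41] avail[A=51 B=31 C=41] open={R3,R4}
Step 7: commit R4 -> on_hand[A=51 B=40 C=41] avail[A=51 B=31 C=41] open={R3}
Step 8: commit R3 -> on_hand[A=51 B=31 C=41] avail[A=51 B=31 C=41] open={}
Step 9: reserve R5 B 5 -> on_hand[A=51 B=31 C=41] avail[A=51 B=26 C=41] open={R5}
Final available[C] = 41

Answer: 41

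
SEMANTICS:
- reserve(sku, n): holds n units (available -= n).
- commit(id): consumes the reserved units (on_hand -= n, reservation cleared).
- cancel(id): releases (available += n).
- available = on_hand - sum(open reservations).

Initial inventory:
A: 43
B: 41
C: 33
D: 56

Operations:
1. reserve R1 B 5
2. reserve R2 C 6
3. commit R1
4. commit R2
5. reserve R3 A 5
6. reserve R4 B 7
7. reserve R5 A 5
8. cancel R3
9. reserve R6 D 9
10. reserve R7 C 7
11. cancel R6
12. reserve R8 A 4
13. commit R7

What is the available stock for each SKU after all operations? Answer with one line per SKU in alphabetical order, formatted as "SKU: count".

Step 1: reserve R1 B 5 -> on_hand[A=43 B=41 C=33 D=56] avail[A=43 B=36 C=33 D=56] open={R1}
Step 2: reserve R2 C 6 -> on_hand[A=43 B=41 C=33 D=56] avail[A=43 B=36 C=27 D=56] open={R1,R2}
Step 3: commit R1 -> on_hand[A=43 B=36 C=33 D=56] avail[A=43 B=36 C=27 D=56] open={R2}
Step 4: commit R2 -> on_hand[A=43 B=36 C=27 D=56] avail[A=43 B=36 C=27 D=56] open={}
Step 5: reserve R3 A 5 -> on_hand[A=43 B=36 C=27 D=56] avail[A=38 B=36 C=27 D=56] open={R3}
Step 6: reserve R4 B 7 -> on_hand[A=43 B=36 C=27 D=56] avail[A=38 B=29 C=27 D=56] open={R3,R4}
Step 7: reserve R5 A 5 -> on_hand[A=43 B=36 C=27 D=56] avail[A=33 B=29 C=27 D=56] open={R3,R4,R5}
Step 8: cancel R3 -> on_hand[A=43 B=36 C=27 D=56] avail[A=38 B=29 C=27 D=56] open={R4,R5}
Step 9: reserve R6 D 9 -> on_hand[A=43 B=36 C=27 D=56] avail[A=38 B=29 C=27 D=47] open={R4,R5,R6}
Step 10: reserve R7 C 7 -> on_hand[A=43 B=36 C=27 D=56] avail[A=38 B=29 C=20 D=47] open={R4,R5,R6,R7}
Step 11: cancel R6 -> on_hand[A=43 B=36 C=27 D=56] avail[A=38 B=29 C=20 D=56] open={R4,R5,R7}
Step 12: reserve R8 A 4 -> on_hand[A=43 B=36 C=27 D=56] avail[A=34 B=29 C=20 D=56] open={R4,R5,R7,R8}
Step 13: commit R7 -> on_hand[A=43 B=36 C=20 D=56] avail[A=34 B=29 C=20 D=56] open={R4,R5,R8}

Answer: A: 34
B: 29
C: 20
D: 56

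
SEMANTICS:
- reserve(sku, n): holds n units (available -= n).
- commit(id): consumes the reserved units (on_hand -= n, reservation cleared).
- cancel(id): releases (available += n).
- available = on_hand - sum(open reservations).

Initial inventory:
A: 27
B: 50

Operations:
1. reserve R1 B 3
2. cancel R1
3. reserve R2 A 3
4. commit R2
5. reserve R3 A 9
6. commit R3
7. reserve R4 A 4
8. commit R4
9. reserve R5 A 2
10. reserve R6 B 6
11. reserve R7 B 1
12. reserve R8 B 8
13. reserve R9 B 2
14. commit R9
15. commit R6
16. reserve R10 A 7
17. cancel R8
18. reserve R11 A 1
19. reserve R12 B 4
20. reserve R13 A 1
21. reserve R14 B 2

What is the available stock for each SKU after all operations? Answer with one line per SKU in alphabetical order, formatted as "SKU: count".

Step 1: reserve R1 B 3 -> on_hand[A=27 B=50] avail[A=27 B=47] open={R1}
Step 2: cancel R1 -> on_hand[A=27 B=50] avail[A=27 B=50] open={}
Step 3: reserve R2 A 3 -> on_hand[A=27 B=50] avail[A=24 B=50] open={R2}
Step 4: commit R2 -> on_hand[A=24 B=50] avail[A=24 B=50] open={}
Step 5: reserve R3 A 9 -> on_hand[A=24 B=50] avail[A=15 B=50] open={R3}
Step 6: commit R3 -> on_hand[A=15 B=50] avail[A=15 B=50] open={}
Step 7: reserve R4 A 4 -> on_hand[A=15 B=50] avail[A=11 B=50] open={R4}
Step 8: commit R4 -> on_hand[A=11 B=50] avail[A=11 B=50] open={}
Step 9: reserve R5 A 2 -> on_hand[A=11 B=50] avail[A=9 B=50] open={R5}
Step 10: reserve R6 B 6 -> on_hand[A=11 B=50] avail[A=9 B=44] open={R5,R6}
Step 11: reserve R7 B 1 -> on_hand[A=11 B=50] avail[A=9 B=43] open={R5,R6,R7}
Step 12: reserve R8 B 8 -> on_hand[A=11 B=50] avail[A=9 B=35] open={R5,R6,R7,R8}
Step 13: reserve R9 B 2 -> on_hand[A=11 B=50] avail[A=9 B=33] open={R5,R6,R7,R8,R9}
Step 14: commit R9 -> on_hand[A=11 B=48] avail[A=9 B=33] open={R5,R6,R7,R8}
Step 15: commit R6 -> on_hand[A=11 B=42] avail[A=9 B=33] open={R5,R7,R8}
Step 16: reserve R10 A 7 -> on_hand[A=11 B=42] avail[A=2 B=33] open={R10,R5,R7,R8}
Step 17: cancel R8 -> on_hand[A=11 B=42] avail[A=2 B=41] open={R10,R5,R7}
Step 18: reserve R11 A 1 -> on_hand[A=11 B=42] avail[A=1 B=41] open={R10,R11,R5,R7}
Step 19: reserve R12 B 4 -> on_hand[A=11 B=42] avail[A=1 B=37] open={R10,R11,R12,R5,R7}
Step 20: reserve R13 A 1 -> on_hand[A=11 B=42] avail[A=0 B=37] open={R10,R11,R12,R13,R5,R7}
Step 21: reserve R14 B 2 -> on_hand[A=11 B=42] avail[A=0 B=35] open={R10,R11,R12,R13,R14,R5,R7}

Answer: A: 0
B: 35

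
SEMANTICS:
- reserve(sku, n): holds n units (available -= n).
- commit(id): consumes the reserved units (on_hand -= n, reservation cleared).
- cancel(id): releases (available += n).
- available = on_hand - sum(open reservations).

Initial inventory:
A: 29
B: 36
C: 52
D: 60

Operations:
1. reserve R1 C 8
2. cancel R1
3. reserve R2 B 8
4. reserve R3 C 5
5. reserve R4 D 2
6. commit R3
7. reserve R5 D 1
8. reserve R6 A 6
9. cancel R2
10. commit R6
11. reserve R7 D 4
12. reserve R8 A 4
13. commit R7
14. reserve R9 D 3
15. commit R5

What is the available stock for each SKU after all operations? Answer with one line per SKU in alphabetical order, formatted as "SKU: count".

Answer: A: 19
B: 36
C: 47
D: 50

Derivation:
Step 1: reserve R1 C 8 -> on_hand[A=29 B=36 C=52 D=60] avail[A=29 B=36 C=44 D=60] open={R1}
Step 2: cancel R1 -> on_hand[A=29 B=36 C=52 D=60] avail[A=29 B=36 C=52 D=60] open={}
Step 3: reserve R2 B 8 -> on_hand[A=29 B=36 C=52 D=60] avail[A=29 B=28 C=52 D=60] open={R2}
Step 4: reserve R3 C 5 -> on_hand[A=29 B=36 C=52 D=60] avail[A=29 B=28 C=47 D=60] open={R2,R3}
Step 5: reserve R4 D 2 -> on_hand[A=29 B=36 C=52 D=60] avail[A=29 B=28 C=47 D=58] open={R2,R3,R4}
Step 6: commit R3 -> on_hand[A=29 B=36 C=47 D=60] avail[A=29 B=28 C=47 D=58] open={R2,R4}
Step 7: reserve R5 D 1 -> on_hand[A=29 B=36 C=47 D=60] avail[A=29 B=28 C=47 D=57] open={R2,R4,R5}
Step 8: reserve R6 A 6 -> on_hand[A=29 B=36 C=47 D=60] avail[A=23 B=28 C=47 D=57] open={R2,R4,R5,R6}
Step 9: cancel R2 -> on_hand[A=29 B=36 C=47 D=60] avail[A=23 B=36 C=47 D=57] open={R4,R5,R6}
Step 10: commit R6 -> on_hand[A=23 B=36 C=47 D=60] avail[A=23 B=36 C=47 D=57] open={R4,R5}
Step 11: reserve R7 D 4 -> on_hand[A=23 B=36 C=47 D=60] avail[A=23 B=36 C=47 D=53] open={R4,R5,R7}
Step 12: reserve R8 A 4 -> on_hand[A=23 B=36 C=47 D=60] avail[A=19 B=36 C=47 D=53] open={R4,R5,R7,R8}
Step 13: commit R7 -> on_hand[A=23 B=36 C=47 D=56] avail[A=19 B=36 C=47 D=53] open={R4,R5,R8}
Step 14: reserve R9 D 3 -> on_hand[A=23 B=36 C=47 D=56] avail[A=19 B=36 C=47 D=50] open={R4,R5,R8,R9}
Step 15: commit R5 -> on_hand[A=23 B=36 C=47 D=55] avail[A=19 B=36 C=47 D=50] open={R4,R8,R9}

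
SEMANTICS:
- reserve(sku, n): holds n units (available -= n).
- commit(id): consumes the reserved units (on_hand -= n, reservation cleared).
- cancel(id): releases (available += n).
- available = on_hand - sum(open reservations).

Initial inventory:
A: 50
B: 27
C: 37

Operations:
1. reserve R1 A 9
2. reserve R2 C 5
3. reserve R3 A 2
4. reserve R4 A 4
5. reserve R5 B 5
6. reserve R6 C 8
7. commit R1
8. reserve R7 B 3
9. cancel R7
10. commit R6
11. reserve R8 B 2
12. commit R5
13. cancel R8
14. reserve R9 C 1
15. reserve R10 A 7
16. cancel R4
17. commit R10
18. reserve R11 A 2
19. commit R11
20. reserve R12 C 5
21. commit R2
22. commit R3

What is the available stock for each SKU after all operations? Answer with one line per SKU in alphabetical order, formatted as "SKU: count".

Step 1: reserve R1 A 9 -> on_hand[A=50 B=27 C=37] avail[A=41 B=27 C=37] open={R1}
Step 2: reserve R2 C 5 -> on_hand[A=50 B=27 C=37] avail[A=41 B=27 C=32] open={R1,R2}
Step 3: reserve R3 A 2 -> on_hand[A=50 B=27 C=37] avail[A=39 B=27 C=32] open={R1,R2,R3}
Step 4: reserve R4 A 4 -> on_hand[A=50 B=27 C=37] avail[A=35 B=27 C=32] open={R1,R2,R3,R4}
Step 5: reserve R5 B 5 -> on_hand[A=50 B=27 C=37] avail[A=35 B=22 C=32] open={R1,R2,R3,R4,R5}
Step 6: reserve R6 C 8 -> on_hand[A=50 B=27 C=37] avail[A=35 B=22 C=24] open={R1,R2,R3,R4,R5,R6}
Step 7: commit R1 -> on_hand[A=41 B=27 C=37] avail[A=35 B=22 C=24] open={R2,R3,R4,R5,R6}
Step 8: reserve R7 B 3 -> on_hand[A=41 B=27 C=37] avail[A=35 B=19 C=24] open={R2,R3,R4,R5,R6,R7}
Step 9: cancel R7 -> on_hand[A=41 B=27 C=37] avail[A=35 B=22 C=24] open={R2,R3,R4,R5,R6}
Step 10: commit R6 -> on_hand[A=41 B=27 C=29] avail[A=35 B=22 C=24] open={R2,R3,R4,R5}
Step 11: reserve R8 B 2 -> on_hand[A=41 B=27 C=29] avail[A=35 B=20 C=24] open={R2,R3,R4,R5,R8}
Step 12: commit R5 -> on_hand[A=41 B=22 C=29] avail[A=35 B=20 C=24] open={R2,R3,R4,R8}
Step 13: cancel R8 -> on_hand[A=41 B=22 C=29] avail[A=35 B=22 C=24] open={R2,R3,R4}
Step 14: reserve R9 C 1 -> on_hand[A=41 B=22 C=29] avail[A=35 B=22 C=23] open={R2,R3,R4,R9}
Step 15: reserve R10 A 7 -> on_hand[A=41 B=22 C=29] avail[A=28 B=22 C=23] open={R10,R2,R3,R4,R9}
Step 16: cancel R4 -> on_hand[A=41 B=22 C=29] avail[A=32 B=22 C=23] open={R10,R2,R3,R9}
Step 17: commit R10 -> on_hand[A=34 B=22 C=29] avail[A=32 B=22 C=23] open={R2,R3,R9}
Step 18: reserve R11 A 2 -> on_hand[A=34 B=22 C=29] avail[A=30 B=22 C=23] open={R11,R2,R3,R9}
Step 19: commit R11 -> on_hand[A=32 B=22 C=29] avail[A=30 B=22 C=23] open={R2,R3,R9}
Step 20: reserve R12 C 5 -> on_hand[A=32 B=22 C=29] avail[A=30 B=22 C=18] open={R12,R2,R3,R9}
Step 21: commit R2 -> on_hand[A=32 B=22 C=24] avail[A=30 B=22 C=18] open={R12,R3,R9}
Step 22: commit R3 -> on_hand[A=30 B=22 C=24] avail[A=30 B=22 C=18] open={R12,R9}

Answer: A: 30
B: 22
C: 18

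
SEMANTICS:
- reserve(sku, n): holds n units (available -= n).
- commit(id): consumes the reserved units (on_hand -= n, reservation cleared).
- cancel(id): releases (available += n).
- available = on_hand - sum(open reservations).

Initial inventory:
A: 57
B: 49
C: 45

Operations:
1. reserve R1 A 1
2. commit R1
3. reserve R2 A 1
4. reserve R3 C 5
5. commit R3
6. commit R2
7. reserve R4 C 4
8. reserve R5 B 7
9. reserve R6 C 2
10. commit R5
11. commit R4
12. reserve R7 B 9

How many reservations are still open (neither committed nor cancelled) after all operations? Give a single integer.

Answer: 2

Derivation:
Step 1: reserve R1 A 1 -> on_hand[A=57 B=49 C=45] avail[A=56 B=49 C=45] open={R1}
Step 2: commit R1 -> on_hand[A=56 B=49 C=45] avail[A=56 B=49 C=45] open={}
Step 3: reserve R2 A 1 -> on_hand[A=56 B=49 C=45] avail[A=55 B=49 C=45] open={R2}
Step 4: reserve R3 C 5 -> on_hand[A=56 B=49 C=45] avail[A=55 B=49 C=40] open={R2,R3}
Step 5: commit R3 -> on_hand[A=56 B=49 C=40] avail[A=55 B=49 C=40] open={R2}
Step 6: commit R2 -> on_hand[A=55 B=49 C=40] avail[A=55 B=49 C=40] open={}
Step 7: reserve R4 C 4 -> on_hand[A=55 B=49 C=40] avail[A=55 B=49 C=36] open={R4}
Step 8: reserve R5 B 7 -> on_hand[A=55 B=49 C=40] avail[A=55 B=42 C=36] open={R4,R5}
Step 9: reserve R6 C 2 -> on_hand[A=55 B=49 C=40] avail[A=55 B=42 C=34] open={R4,R5,R6}
Step 10: commit R5 -> on_hand[A=55 B=42 C=40] avail[A=55 B=42 C=34] open={R4,R6}
Step 11: commit R4 -> on_hand[A=55 B=42 C=36] avail[A=55 B=42 C=34] open={R6}
Step 12: reserve R7 B 9 -> on_hand[A=55 B=42 C=36] avail[A=55 B=33 C=34] open={R6,R7}
Open reservations: ['R6', 'R7'] -> 2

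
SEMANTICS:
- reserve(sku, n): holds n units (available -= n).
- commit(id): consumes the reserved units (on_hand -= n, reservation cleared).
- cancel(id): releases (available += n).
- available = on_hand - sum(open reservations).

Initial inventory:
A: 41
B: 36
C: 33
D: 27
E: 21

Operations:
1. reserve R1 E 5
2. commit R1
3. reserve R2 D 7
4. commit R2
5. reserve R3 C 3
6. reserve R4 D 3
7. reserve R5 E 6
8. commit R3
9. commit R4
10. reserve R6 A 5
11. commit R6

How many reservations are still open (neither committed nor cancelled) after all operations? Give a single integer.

Answer: 1

Derivation:
Step 1: reserve R1 E 5 -> on_hand[A=41 B=36 C=33 D=27 E=21] avail[A=41 B=36 C=33 D=27 E=16] open={R1}
Step 2: commit R1 -> on_hand[A=41 B=36 C=33 D=27 E=16] avail[A=41 B=36 C=33 D=27 E=16] open={}
Step 3: reserve R2 D 7 -> on_hand[A=41 B=36 C=33 D=27 E=16] avail[A=41 B=36 C=33 D=20 E=16] open={R2}
Step 4: commit R2 -> on_hand[A=41 B=36 C=33 D=20 E=16] avail[A=41 B=36 C=33 D=20 E=16] open={}
Step 5: reserve R3 C 3 -> on_hand[A=41 B=36 C=33 D=20 E=16] avail[A=41 B=36 C=30 D=20 E=16] open={R3}
Step 6: reserve R4 D 3 -> on_hand[A=41 B=36 C=33 D=20 E=16] avail[A=41 B=36 C=30 D=17 E=16] open={R3,R4}
Step 7: reserve R5 E 6 -> on_hand[A=41 B=36 C=33 D=20 E=16] avail[A=41 B=36 C=30 D=17 E=10] open={R3,R4,R5}
Step 8: commit R3 -> on_hand[A=41 B=36 C=30 D=20 E=16] avail[A=41 B=36 C=30 D=17 E=10] open={R4,R5}
Step 9: commit R4 -> on_hand[A=41 B=36 C=30 D=17 E=16] avail[A=41 B=36 C=30 D=17 E=10] open={R5}
Step 10: reserve R6 A 5 -> on_hand[A=41 B=36 C=30 D=17 E=16] avail[A=36 B=36 C=30 D=17 E=10] open={R5,R6}
Step 11: commit R6 -> on_hand[A=36 B=36 C=30 D=17 E=16] avail[A=36 B=36 C=30 D=17 E=10] open={R5}
Open reservations: ['R5'] -> 1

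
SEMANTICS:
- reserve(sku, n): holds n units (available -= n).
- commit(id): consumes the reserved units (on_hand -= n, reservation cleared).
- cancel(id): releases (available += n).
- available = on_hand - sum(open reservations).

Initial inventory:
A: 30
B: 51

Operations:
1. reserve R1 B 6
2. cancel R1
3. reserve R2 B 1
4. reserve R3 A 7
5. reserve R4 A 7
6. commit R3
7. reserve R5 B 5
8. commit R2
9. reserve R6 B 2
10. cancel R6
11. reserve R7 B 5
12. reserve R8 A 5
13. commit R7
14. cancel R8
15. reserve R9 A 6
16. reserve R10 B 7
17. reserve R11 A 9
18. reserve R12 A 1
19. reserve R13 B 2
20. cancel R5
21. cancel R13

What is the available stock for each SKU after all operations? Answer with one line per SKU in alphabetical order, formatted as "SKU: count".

Answer: A: 0
B: 38

Derivation:
Step 1: reserve R1 B 6 -> on_hand[A=30 B=51] avail[A=30 B=45] open={R1}
Step 2: cancel R1 -> on_hand[A=30 B=51] avail[A=30 B=51] open={}
Step 3: reserve R2 B 1 -> on_hand[A=30 B=51] avail[A=30 B=50] open={R2}
Step 4: reserve R3 A 7 -> on_hand[A=30 B=51] avail[A=23 B=50] open={R2,R3}
Step 5: reserve R4 A 7 -> on_hand[A=30 B=51] avail[A=16 B=50] open={R2,R3,R4}
Step 6: commit R3 -> on_hand[A=23 B=51] avail[A=16 B=50] open={R2,R4}
Step 7: reserve R5 B 5 -> on_hand[A=23 B=51] avail[A=16 B=45] open={R2,R4,R5}
Step 8: commit R2 -> on_hand[A=23 B=50] avail[A=16 B=45] open={R4,R5}
Step 9: reserve R6 B 2 -> on_hand[A=23 B=50] avail[A=16 B=43] open={R4,R5,R6}
Step 10: cancel R6 -> on_hand[A=23 B=50] avail[A=16 B=45] open={R4,R5}
Step 11: reserve R7 B 5 -> on_hand[A=23 B=50] avail[A=16 B=40] open={R4,R5,R7}
Step 12: reserve R8 A 5 -> on_hand[A=23 B=50] avail[A=11 B=40] open={R4,R5,R7,R8}
Step 13: commit R7 -> on_hand[A=23 B=45] avail[A=11 B=40] open={R4,R5,R8}
Step 14: cancel R8 -> on_hand[A=23 B=45] avail[A=16 B=40] open={R4,R5}
Step 15: reserve R9 A 6 -> on_hand[A=23 B=45] avail[A=10 B=40] open={R4,R5,R9}
Step 16: reserve R10 B 7 -> on_hand[A=23 B=45] avail[A=10 B=33] open={R10,R4,R5,R9}
Step 17: reserve R11 A 9 -> on_hand[A=23 B=45] avail[A=1 B=33] open={R10,R11,R4,R5,R9}
Step 18: reserve R12 A 1 -> on_hand[A=23 B=45] avail[A=0 B=33] open={R10,R11,R12,R4,R5,R9}
Step 19: reserve R13 B 2 -> on_hand[A=23 B=45] avail[A=0 B=31] open={R10,R11,R12,R13,R4,R5,R9}
Step 20: cancel R5 -> on_hand[A=23 B=45] avail[A=0 B=36] open={R10,R11,R12,R13,R4,R9}
Step 21: cancel R13 -> on_hand[A=23 B=45] avail[A=0 B=38] open={R10,R11,R12,R4,R9}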